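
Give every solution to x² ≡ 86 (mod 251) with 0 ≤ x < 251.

Since 251 ≡ 3 (mod 4), a square root of 86 is 86^((251+1)/4) = 86^63 mod 251.
Repeated squaring: 86^2≡117, 86^4≡135, 86^8≡153, 86^16≡66, 86^32≡89 (mod 251).
86^63 = 86^(32+16+8+4+2+1) ≡ 60 (mod 251).
Check: 60² = 3600 ≡ 86 (mod 251). The two roots are 60 and 191.

60, 191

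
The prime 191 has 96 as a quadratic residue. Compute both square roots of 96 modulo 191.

Since 191 ≡ 3 (mod 4), a square root of 96 is 96^((191+1)/4) = 96^48 mod 191.
Repeated squaring: 96^2≡48, 96^4≡12, 96^8≡144, 96^16≡108, 96^32≡13 (mod 191).
96^48 = 96^(32+16) ≡ 67 (mod 191).
Check: 67² = 4489 ≡ 96 (mod 191). The two roots are 67 and 124.

67, 124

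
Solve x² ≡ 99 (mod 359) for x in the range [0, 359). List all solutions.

81, 278

Since 359 ≡ 3 (mod 4), a square root of 99 is 99^((359+1)/4) = 99^90 mod 359.
Repeated squaring: 99^2≡108, 99^4≡176, 99^8≡102, 99^16≡352, 99^32≡49, 99^64≡247 (mod 359).
99^90 = 99^(64+16+8+2) ≡ 81 (mod 359).
Check: 81² = 6561 ≡ 99 (mod 359). The two roots are 81 and 278.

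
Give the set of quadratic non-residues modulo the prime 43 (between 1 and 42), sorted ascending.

Square k = 1,…,21 (k and 43−k give the same square):
1²=1, 2²=4, 3²=9, 4²=16, 5²=25, 6²=36, 7²≡6, 8²≡21, 9²≡38, 10²≡14, 11²≡35, 12²≡15, 13²≡40, 14²≡24, 15²≡10, 16²≡41, 17²≡31, 18²≡23, 19²≡17, 20²≡13, 21²≡11 (mod 43).
The residues are {1, 4, 6, 9, 10, 11, 13, 14, 15, 16, 17, 21, 23, 24, 25, 31, 35, 36, 38, 40, 41}; the non-residues are the remaining 21 nonzero classes.

2 3 5 7 8 12 18 19 20 22 26 27 28 29 30 32 33 34 37 39 42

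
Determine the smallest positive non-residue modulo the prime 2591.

(2/2591) = +1, so 2 is a residue.
(3/2591) = +1, so 3 is a residue.
(4/2591) = +1, so 4 is a residue.
(5/2591) = +1, so 5 is a residue.
(6/2591) = +1, so 6 is a residue.
(7/2591) = −1, so 7 is the smallest positive non-residue mod 2591.

7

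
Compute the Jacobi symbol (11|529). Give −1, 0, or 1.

Reciprocity: 11 ≡ 3 and 529 ≡ 1 (mod 4), so (11/529) = +(529/11).
Reduce top mod 11: now compute (1/11).
Reached (1/11) = 1. Collecting the sign flips along the way, the symbol is +1.

1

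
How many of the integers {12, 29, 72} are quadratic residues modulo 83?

(12/83) = +1 → QR.
(29/83) = +1 → QR.
(72/83) = -1 → non-residue.
Total quadratic residues among the 3: 2.

2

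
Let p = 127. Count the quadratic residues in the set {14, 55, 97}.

(14/127) = -1 → non-residue.
(55/127) = -1 → non-residue.
(97/127) = -1 → non-residue.
Total quadratic residues among the 3: 0.

0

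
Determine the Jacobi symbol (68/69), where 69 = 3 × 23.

Pull out 2^2: since 69 ≡ 5 (mod 8), (2/69) = -1, so (2/69)^2 = +1.
Reciprocity: 17 ≡ 1 and 69 ≡ 1 (mod 4), so (17/69) = +(69/17).
Reduce top mod 17: now compute (1/17).
Reached (1/17) = 1. Collecting the sign flips along the way, the symbol is +1.

1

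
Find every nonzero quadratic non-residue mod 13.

2,5,6,7,8,11

Square k = 1,…,6 (k and 13−k give the same square):
1²=1, 2²=4, 3²=9, 4²≡3, 5²≡12, 6²≡10 (mod 13).
The residues are {1, 3, 4, 9, 10, 12}; the non-residues are the remaining 6 nonzero classes.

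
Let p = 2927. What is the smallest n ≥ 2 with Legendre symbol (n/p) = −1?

5

(2/2927) = +1, so 2 is a residue.
(3/2927) = +1, so 3 is a residue.
(4/2927) = +1, so 4 is a residue.
(5/2927) = −1, so 5 is the smallest positive non-residue mod 2927.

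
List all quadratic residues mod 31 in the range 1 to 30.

1 2 4 5 7 8 9 10 14 16 18 19 20 25 28

Square k = 1,…,15 (k and 31−k give the same square):
1²=1, 2²=4, 3²=9, 4²=16, 5²=25, 6²≡5, 7²≡18, 8²≡2, 9²≡19, 10²≡7, 11²≡28, 12²≡20, 13²≡14, 14²≡10, 15²≡8 (mod 31).
So the quadratic residues mod 31 are {1, 2, 4, 5, 7, 8, 9, 10, 14, 16, 18, 19, 20, 25, 28}.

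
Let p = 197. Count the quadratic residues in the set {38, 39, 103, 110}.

(38/197) = -1 → non-residue.
(39/197) = +1 → QR.
(103/197) = -1 → non-residue.
(110/197) = -1 → non-residue.
Total quadratic residues among the 4: 1.

1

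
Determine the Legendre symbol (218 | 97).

Euler's criterion: (218/97) ≡ 24^48 (mod 97).
24^2 ≡ 91 (mod 97)
24^4 ≡ 36 (mod 97)
24^8 ≡ 35 (mod 97)
24^16 ≡ 61 (mod 97)
24^32 ≡ 35 (mod 97)
24^48 = 24^(32+16) ≡ 1 (mod 97).
Result is 1, so (218/97) = 1.

1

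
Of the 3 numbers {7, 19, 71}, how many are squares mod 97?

(7/97) = -1 → non-residue.
(19/97) = -1 → non-residue.
(71/97) = -1 → non-residue.
Total quadratic residues among the 3: 0.

0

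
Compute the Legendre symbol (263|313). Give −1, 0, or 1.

1

Reciprocity: 263 ≡ 3 and 313 ≡ 1 (mod 4), so (263/313) = +(313/263).
Reduce top mod 263: now compute (50/263).
Pull out 2: since 263 ≡ 7 (mod 8), (2/263) = +1.
Reciprocity: 25 ≡ 1 and 263 ≡ 3 (mod 4), so (25/263) = +(263/25).
Reduce top mod 25: now compute (13/25).
Reciprocity: 13 ≡ 1 and 25 ≡ 1 (mod 4), so (13/25) = +(25/13).
Reduce top mod 13: now compute (12/13).
Pull out 2^2: since 13 ≡ 5 (mod 8), (2/13) = -1, so (2/13)^2 = +1.
Reciprocity: 3 ≡ 3 and 13 ≡ 1 (mod 4), so (3/13) = +(13/3).
Reduce top mod 3: now compute (1/3).
Reached (1/3) = 1. Collecting the sign flips along the way, the symbol is +1.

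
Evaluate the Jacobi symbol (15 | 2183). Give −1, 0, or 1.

-1

Reciprocity: 15 ≡ 3 and 2183 ≡ 3 (mod 4), so (15/2183) = −(2183/15).
Reduce top mod 15: now compute (8/15).
Pull out 2^3: since 15 ≡ 7 (mod 8), (2/15) = +1, so (2/15)^3 = +1.
Reached (1/15) = 1. Collecting the sign flips along the way, the symbol is -1.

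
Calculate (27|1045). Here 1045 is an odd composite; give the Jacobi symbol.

1

Reciprocity: 27 ≡ 3 and 1045 ≡ 1 (mod 4), so (27/1045) = +(1045/27).
Reduce top mod 27: now compute (19/27).
Reciprocity: 19 ≡ 3 and 27 ≡ 3 (mod 4), so (19/27) = −(27/19).
Reduce top mod 19: now compute (8/19).
Pull out 2^3: since 19 ≡ 3 (mod 8), (2/19) = -1, so (2/19)^3 = -1.
Reached (1/19) = 1. Collecting the sign flips along the way, the symbol is +1.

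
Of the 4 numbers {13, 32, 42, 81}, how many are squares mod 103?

3

(13/103) = +1 → QR.
(32/103) = +1 → QR.
(42/103) = -1 → non-residue.
(81/103) = +1 → QR.
Total quadratic residues among the 4: 3.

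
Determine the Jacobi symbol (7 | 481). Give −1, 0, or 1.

Reciprocity: 7 ≡ 3 and 481 ≡ 1 (mod 4), so (7/481) = +(481/7).
Reduce top mod 7: now compute (5/7).
Reciprocity: 5 ≡ 1 and 7 ≡ 3 (mod 4), so (5/7) = +(7/5).
Reduce top mod 5: now compute (2/5).
Pull out 2: since 5 ≡ 5 (mod 8), (2/5) = -1.
Reached (1/5) = 1. Collecting the sign flips along the way, the symbol is -1.

-1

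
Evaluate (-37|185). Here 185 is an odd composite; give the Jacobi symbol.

First reduce: -37 ≡ 148 (mod 185).
Pull out 2^2: since 185 ≡ 1 (mod 8), (2/185) = +1, so (2/185)^2 = +1.
Reciprocity: 37 ≡ 1 and 185 ≡ 1 (mod 4), so (37/185) = +(185/37).
Reduce top mod 37: now compute (0/37).
Top reduces to 0: gcd > 1, so the symbol is 0.

0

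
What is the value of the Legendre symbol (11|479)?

1

Reciprocity: 11 ≡ 3 and 479 ≡ 3 (mod 4), so (11/479) = −(479/11).
Reduce top mod 11: now compute (6/11).
Pull out 2: since 11 ≡ 3 (mod 8), (2/11) = -1.
Reciprocity: 3 ≡ 3 and 11 ≡ 3 (mod 4), so (3/11) = −(11/3).
Reduce top mod 3: now compute (2/3).
Pull out 2: since 3 ≡ 3 (mod 8), (2/3) = -1.
Reached (1/3) = 1. Collecting the sign flips along the way, the symbol is +1.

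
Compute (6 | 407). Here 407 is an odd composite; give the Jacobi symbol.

1

Pull out 2: since 407 ≡ 7 (mod 8), (2/407) = +1.
Reciprocity: 3 ≡ 3 and 407 ≡ 3 (mod 4), so (3/407) = −(407/3).
Reduce top mod 3: now compute (2/3).
Pull out 2: since 3 ≡ 3 (mod 8), (2/3) = -1.
Reached (1/3) = 1. Collecting the sign flips along the way, the symbol is +1.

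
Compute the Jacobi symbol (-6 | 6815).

-1

First reduce: -6 ≡ 6809 (mod 6815).
Reciprocity: 6809 ≡ 1 and 6815 ≡ 3 (mod 4), so (6809/6815) = +(6815/6809).
Reduce top mod 6809: now compute (6/6809).
Pull out 2: since 6809 ≡ 1 (mod 8), (2/6809) = +1.
Reciprocity: 3 ≡ 3 and 6809 ≡ 1 (mod 4), so (3/6809) = +(6809/3).
Reduce top mod 3: now compute (2/3).
Pull out 2: since 3 ≡ 3 (mod 8), (2/3) = -1.
Reached (1/3) = 1. Collecting the sign flips along the way, the symbol is -1.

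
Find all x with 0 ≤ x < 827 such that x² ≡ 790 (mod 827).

Since 827 ≡ 3 (mod 4), a square root of 790 is 790^((827+1)/4) = 790^207 mod 827.
Repeated squaring: 790^2≡542, 790^4≡179, 790^8≡615, 790^16≡286, 790^32≡750, 790^64≡140, 790^128≡579 (mod 827).
790^207 = 790^(128+64+8+4+2+1) ≡ 160 (mod 827).
Check: 160² = 25600 ≡ 790 (mod 827). The two roots are 160 and 667.

160, 667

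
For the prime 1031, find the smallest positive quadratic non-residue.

(2/1031) = +1, so 2 is a residue.
(3/1031) = +1, so 3 is a residue.
(4/1031) = +1, so 4 is a residue.
(5/1031) = +1, so 5 is a residue.
(6/1031) = +1, so 6 is a residue.
(7/1031) = −1, so 7 is the smallest positive non-residue mod 1031.

7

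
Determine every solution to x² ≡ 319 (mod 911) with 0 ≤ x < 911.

Since 911 ≡ 3 (mod 4), a square root of 319 is 319^((911+1)/4) = 319^228 mod 911.
Repeated squaring: 319^2≡640, 319^4≡561, 319^8≡426, 319^16≡187, 319^32≡351, 319^64≡216, 319^128≡195 (mod 911).
319^228 = 319^(128+64+32+4) ≡ 649 (mod 911).
Check: 649² = 421201 ≡ 319 (mod 911). The two roots are 262 and 649.

262, 649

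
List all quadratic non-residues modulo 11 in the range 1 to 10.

Square k = 1,…,5 (k and 11−k give the same square):
1²=1, 2²=4, 3²=9, 4²≡5, 5²≡3 (mod 11).
The residues are {1, 3, 4, 5, 9}; the non-residues are the remaining 5 nonzero classes.

2,6,7,8,10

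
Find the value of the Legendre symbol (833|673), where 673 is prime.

Euler's criterion: (833/673) ≡ 160^336 (mod 673).
160^2 ≡ 26 (mod 673)
160^4 ≡ 3 (mod 673)
160^8 ≡ 9 (mod 673)
160^16 ≡ 81 (mod 673)
160^32 ≡ 504 (mod 673)
160^64 ≡ 295 (mod 673)
160^128 ≡ 208 (mod 673)
160^256 ≡ 192 (mod 673)
160^336 = 160^(256+64+16) ≡ 672 (mod 673).
Result is 672 ≡ −1, so (833/673) = −1.

-1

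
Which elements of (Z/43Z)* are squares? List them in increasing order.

Square k = 1,…,21 (k and 43−k give the same square):
1²=1, 2²=4, 3²=9, 4²=16, 5²=25, 6²=36, 7²≡6, 8²≡21, 9²≡38, 10²≡14, 11²≡35, 12²≡15, 13²≡40, 14²≡24, 15²≡10, 16²≡41, 17²≡31, 18²≡23, 19²≡17, 20²≡13, 21²≡11 (mod 43).
So the quadratic residues mod 43 are {1, 4, 6, 9, 10, 11, 13, 14, 15, 16, 17, 21, 23, 24, 25, 31, 35, 36, 38, 40, 41}.

1 4 6 9 10 11 13 14 15 16 17 21 23 24 25 31 35 36 38 40 41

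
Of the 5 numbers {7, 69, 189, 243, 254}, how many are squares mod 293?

(7/293) = -1 → non-residue.
(69/293) = +1 → QR.
(189/293) = +1 → QR.
(243/293) = -1 → non-residue.
(254/293) = +1 → QR.
Total quadratic residues among the 5: 3.

3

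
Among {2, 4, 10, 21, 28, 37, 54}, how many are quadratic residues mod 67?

5

(2/67) = -1 → non-residue.
(4/67) = +1 → QR.
(10/67) = +1 → QR.
(21/67) = +1 → QR.
(28/67) = -1 → non-residue.
(37/67) = +1 → QR.
(54/67) = +1 → QR.
Total quadratic residues among the 7: 5.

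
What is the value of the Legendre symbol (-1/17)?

1

Euler's criterion: (-1/17) ≡ 16^8 (mod 17).
16^2 ≡ 1 (mod 17)
16^4 ≡ 1 (mod 17)
16^8 ≡ 1 (mod 17)
16^8 = 16^(8) ≡ 1 (mod 17).
Result is 1, so (-1/17) = 1.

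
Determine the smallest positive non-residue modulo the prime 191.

7

(2/191) = +1, so 2 is a residue.
(3/191) = +1, so 3 is a residue.
(4/191) = +1, so 4 is a residue.
(5/191) = +1, so 5 is a residue.
(6/191) = +1, so 6 is a residue.
(7/191) = −1, so 7 is the smallest positive non-residue mod 191.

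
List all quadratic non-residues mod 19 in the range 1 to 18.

2,3,8,10,12,13,14,15,18

Square k = 1,…,9 (k and 19−k give the same square):
1²=1, 2²=4, 3²=9, 4²=16, 5²≡6, 6²≡17, 7²≡11, 8²≡7, 9²≡5 (mod 19).
The residues are {1, 4, 5, 6, 7, 9, 11, 16, 17}; the non-residues are the remaining 9 nonzero classes.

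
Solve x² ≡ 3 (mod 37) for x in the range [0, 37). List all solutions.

37 ≡ 1 (mod 4), so we find a root by search.
Trying successive values, 15² = 225 ≡ 3 (mod 37). The other root is 37 − 15 = 22.

15, 22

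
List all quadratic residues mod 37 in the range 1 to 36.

Square k = 1,…,18 (k and 37−k give the same square):
1²=1, 2²=4, 3²=9, 4²=16, 5²=25, 6²=36, 7²≡12, 8²≡27, 9²≡7, 10²≡26, 11²≡10, 12²≡33, 13²≡21, 14²≡11, 15²≡3, 16²≡34, 17²≡30, 18²≡28 (mod 37).
So the quadratic residues mod 37 are {1, 3, 4, 7, 9, 10, 11, 12, 16, 21, 25, 26, 27, 28, 30, 33, 34, 36}.

1 3 4 7 9 10 11 12 16 21 25 26 27 28 30 33 34 36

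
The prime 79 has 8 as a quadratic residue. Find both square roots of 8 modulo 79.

Since 79 ≡ 3 (mod 4), a square root of 8 is 8^((79+1)/4) = 8^20 mod 79.
Repeated squaring: 8^2≡64, 8^4≡67, 8^8≡65, 8^16≡38 (mod 79).
8^20 = 8^(16+4) ≡ 18 (mod 79).
Check: 18² = 324 ≡ 8 (mod 79). The two roots are 18 and 61.

18, 61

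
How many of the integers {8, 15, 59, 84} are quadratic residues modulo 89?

(8/89) = +1 → QR.
(15/89) = -1 → non-residue.
(59/89) = -1 → non-residue.
(84/89) = +1 → QR.
Total quadratic residues among the 4: 2.

2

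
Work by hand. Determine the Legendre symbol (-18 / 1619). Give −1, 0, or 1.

1

First reduce: -18 ≡ 1601 (mod 1619).
Reciprocity: 1601 ≡ 1 and 1619 ≡ 3 (mod 4), so (1601/1619) = +(1619/1601).
Reduce top mod 1601: now compute (18/1601).
Pull out 2: since 1601 ≡ 1 (mod 8), (2/1601) = +1.
Reciprocity: 9 ≡ 1 and 1601 ≡ 1 (mod 4), so (9/1601) = +(1601/9).
Reduce top mod 9: now compute (8/9).
Pull out 2^3: since 9 ≡ 1 (mod 8), (2/9) = +1, so (2/9)^3 = +1.
Reached (1/9) = 1. Collecting the sign flips along the way, the symbol is +1.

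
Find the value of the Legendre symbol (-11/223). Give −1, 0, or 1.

1

First reduce: -11 ≡ 212 (mod 223).
Pull out 2^2: since 223 ≡ 7 (mod 8), (2/223) = +1, so (2/223)^2 = +1.
Reciprocity: 53 ≡ 1 and 223 ≡ 3 (mod 4), so (53/223) = +(223/53).
Reduce top mod 53: now compute (11/53).
Reciprocity: 11 ≡ 3 and 53 ≡ 1 (mod 4), so (11/53) = +(53/11).
Reduce top mod 11: now compute (9/11).
Reciprocity: 9 ≡ 1 and 11 ≡ 3 (mod 4), so (9/11) = +(11/9).
Reduce top mod 9: now compute (2/9).
Pull out 2: since 9 ≡ 1 (mod 8), (2/9) = +1.
Reached (1/9) = 1. Collecting the sign flips along the way, the symbol is +1.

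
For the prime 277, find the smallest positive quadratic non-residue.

2

(2/277) = −1, so 2 is the smallest positive non-residue mod 277.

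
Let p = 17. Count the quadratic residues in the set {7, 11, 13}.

(7/17) = -1 → non-residue.
(11/17) = -1 → non-residue.
(13/17) = +1 → QR.
Total quadratic residues among the 3: 1.

1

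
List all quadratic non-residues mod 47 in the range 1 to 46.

5, 10, 11, 13, 15, 19, 20, 22, 23, 26, 29, 30, 31, 33, 35, 38, 39, 40, 41, 43, 44, 45, 46

Square k = 1,…,23 (k and 47−k give the same square):
1²=1, 2²=4, 3²=9, 4²=16, 5²=25, 6²=36, 7²≡2, 8²≡17, 9²≡34, 10²≡6, 11²≡27, 12²≡3, 13²≡28, 14²≡8, 15²≡37, 16²≡21, 17²≡7, 18²≡42, 19²≡32, 20²≡24, 21²≡18, 22²≡14, 23²≡12 (mod 47).
The residues are {1, 2, 3, 4, 6, 7, 8, 9, 12, 14, 16, 17, 18, 21, 24, 25, 27, 28, 32, 34, 36, 37, 42}; the non-residues are the remaining 23 nonzero classes.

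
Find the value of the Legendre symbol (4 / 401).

Pull out 2^2: since 401 ≡ 1 (mod 8), (2/401) = +1, so (2/401)^2 = +1.
Reached (1/401) = 1. Collecting the sign flips along the way, the symbol is +1.

1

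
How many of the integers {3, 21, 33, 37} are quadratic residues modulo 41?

3

(3/41) = -1 → non-residue.
(21/41) = +1 → QR.
(33/41) = +1 → QR.
(37/41) = +1 → QR.
Total quadratic residues among the 4: 3.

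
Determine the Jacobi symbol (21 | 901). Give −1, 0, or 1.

Reciprocity: 21 ≡ 1 and 901 ≡ 1 (mod 4), so (21/901) = +(901/21).
Reduce top mod 21: now compute (19/21).
Reciprocity: 19 ≡ 3 and 21 ≡ 1 (mod 4), so (19/21) = +(21/19).
Reduce top mod 19: now compute (2/19).
Pull out 2: since 19 ≡ 3 (mod 8), (2/19) = -1.
Reached (1/19) = 1. Collecting the sign flips along the way, the symbol is -1.

-1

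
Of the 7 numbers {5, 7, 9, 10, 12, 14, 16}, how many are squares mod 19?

(5/19) = +1 → QR.
(7/19) = +1 → QR.
(9/19) = +1 → QR.
(10/19) = -1 → non-residue.
(12/19) = -1 → non-residue.
(14/19) = -1 → non-residue.
(16/19) = +1 → QR.
Total quadratic residues among the 7: 4.

4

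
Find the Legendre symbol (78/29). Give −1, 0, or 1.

Euler's criterion: (78/29) ≡ 20^14 (mod 29).
20^2 ≡ 23 (mod 29)
20^4 ≡ 7 (mod 29)
20^8 ≡ 20 (mod 29)
20^14 = 20^(8+4+2) ≡ 1 (mod 29).
Result is 1, so (78/29) = 1.

1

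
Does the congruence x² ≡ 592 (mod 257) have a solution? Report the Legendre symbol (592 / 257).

Euler's criterion: (592/257) ≡ 78^128 (mod 257).
78^2 ≡ 173 (mod 257)
78^4 ≡ 117 (mod 257)
78^8 ≡ 68 (mod 257)
78^16 ≡ 255 (mod 257)
78^32 ≡ 4 (mod 257)
78^64 ≡ 16 (mod 257)
78^128 ≡ 256 (mod 257)
78^128 = 78^(128) ≡ 256 (mod 257).
Result is 256 ≡ −1, so (592/257) = −1.

-1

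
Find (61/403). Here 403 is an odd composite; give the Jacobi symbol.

Reciprocity: 61 ≡ 1 and 403 ≡ 3 (mod 4), so (61/403) = +(403/61).
Reduce top mod 61: now compute (37/61).
Reciprocity: 37 ≡ 1 and 61 ≡ 1 (mod 4), so (37/61) = +(61/37).
Reduce top mod 37: now compute (24/37).
Pull out 2^3: since 37 ≡ 5 (mod 8), (2/37) = -1, so (2/37)^3 = -1.
Reciprocity: 3 ≡ 3 and 37 ≡ 1 (mod 4), so (3/37) = +(37/3).
Reduce top mod 3: now compute (1/3).
Reached (1/3) = 1. Collecting the sign flips along the way, the symbol is -1.

-1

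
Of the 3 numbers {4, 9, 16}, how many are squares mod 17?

(4/17) = +1 → QR.
(9/17) = +1 → QR.
(16/17) = +1 → QR.
Total quadratic residues among the 3: 3.

3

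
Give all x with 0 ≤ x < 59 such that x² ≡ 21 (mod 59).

Since 59 ≡ 3 (mod 4), a square root of 21 is 21^((59+1)/4) = 21^15 mod 59.
Repeated squaring: 21^2≡28, 21^4≡17, 21^8≡53 (mod 59).
21^15 = 21^(8+4+2+1) ≡ 27 (mod 59).
Check: 27² = 729 ≡ 21 (mod 59). The two roots are 27 and 32.

27, 32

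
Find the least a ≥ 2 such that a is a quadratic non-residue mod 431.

7

(2/431) = +1, so 2 is a residue.
(3/431) = +1, so 3 is a residue.
(4/431) = +1, so 4 is a residue.
(5/431) = +1, so 5 is a residue.
(6/431) = +1, so 6 is a residue.
(7/431) = −1, so 7 is the smallest positive non-residue mod 431.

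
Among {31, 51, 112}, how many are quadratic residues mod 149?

2

(31/149) = +1 → QR.
(51/149) = -1 → non-residue.
(112/149) = +1 → QR.
Total quadratic residues among the 3: 2.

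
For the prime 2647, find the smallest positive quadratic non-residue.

3

(2/2647) = +1, so 2 is a residue.
(3/2647) = −1, so 3 is the smallest positive non-residue mod 2647.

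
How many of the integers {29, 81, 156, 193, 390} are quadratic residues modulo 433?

2

(29/433) = -1 → non-residue.
(81/433) = +1 → QR.
(156/433) = +1 → QR.
(193/433) = -1 → non-residue.
(390/433) = -1 → non-residue.
Total quadratic residues among the 5: 2.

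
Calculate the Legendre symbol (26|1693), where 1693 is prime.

-1

Pull out 2: since 1693 ≡ 5 (mod 8), (2/1693) = -1.
Reciprocity: 13 ≡ 1 and 1693 ≡ 1 (mod 4), so (13/1693) = +(1693/13).
Reduce top mod 13: now compute (3/13).
Reciprocity: 3 ≡ 3 and 13 ≡ 1 (mod 4), so (3/13) = +(13/3).
Reduce top mod 3: now compute (1/3).
Reached (1/3) = 1. Collecting the sign flips along the way, the symbol is -1.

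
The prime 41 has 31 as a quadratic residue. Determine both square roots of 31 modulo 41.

20, 21

41 ≡ 1 (mod 4), so we find a root by search.
Trying successive values, 20² = 400 ≡ 31 (mod 41). The other root is 41 − 20 = 21.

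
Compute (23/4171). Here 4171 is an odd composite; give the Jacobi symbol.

-1

Reciprocity: 23 ≡ 3 and 4171 ≡ 3 (mod 4), so (23/4171) = −(4171/23).
Reduce top mod 23: now compute (8/23).
Pull out 2^3: since 23 ≡ 7 (mod 8), (2/23) = +1, so (2/23)^3 = +1.
Reached (1/23) = 1. Collecting the sign flips along the way, the symbol is -1.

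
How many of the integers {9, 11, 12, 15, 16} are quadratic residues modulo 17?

(9/17) = +1 → QR.
(11/17) = -1 → non-residue.
(12/17) = -1 → non-residue.
(15/17) = +1 → QR.
(16/17) = +1 → QR.
Total quadratic residues among the 5: 3.

3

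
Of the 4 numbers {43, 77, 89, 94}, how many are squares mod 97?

3

(43/97) = +1 → QR.
(77/97) = -1 → non-residue.
(89/97) = +1 → QR.
(94/97) = +1 → QR.
Total quadratic residues among the 4: 3.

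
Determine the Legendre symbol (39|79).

Reciprocity: 39 ≡ 3 and 79 ≡ 3 (mod 4), so (39/79) = −(79/39).
Reduce top mod 39: now compute (1/39).
Reached (1/39) = 1. Collecting the sign flips along the way, the symbol is -1.

-1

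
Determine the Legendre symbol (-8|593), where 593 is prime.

1

Euler's criterion: (-8/593) ≡ 585^296 (mod 593).
585^2 ≡ 64 (mod 593)
585^4 ≡ 538 (mod 593)
585^8 ≡ 60 (mod 593)
585^16 ≡ 42 (mod 593)
585^32 ≡ 578 (mod 593)
585^64 ≡ 225 (mod 593)
585^128 ≡ 220 (mod 593)
585^256 ≡ 367 (mod 593)
585^296 = 585^(256+32+8) ≡ 1 (mod 593).
Result is 1, so (-8/593) = 1.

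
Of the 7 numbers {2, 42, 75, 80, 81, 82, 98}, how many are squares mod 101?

(2/101) = -1 → non-residue.
(42/101) = -1 → non-residue.
(75/101) = -1 → non-residue.
(80/101) = +1 → QR.
(81/101) = +1 → QR.
(82/101) = +1 → QR.
(98/101) = -1 → non-residue.
Total quadratic residues among the 7: 3.

3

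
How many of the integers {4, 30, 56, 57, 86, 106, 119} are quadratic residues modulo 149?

(4/149) = +1 → QR.
(30/149) = +1 → QR.
(56/149) = -1 → non-residue.
(57/149) = -1 → non-residue.
(86/149) = +1 → QR.
(106/149) = -1 → non-residue.
(119/149) = +1 → QR.
Total quadratic residues among the 7: 4.

4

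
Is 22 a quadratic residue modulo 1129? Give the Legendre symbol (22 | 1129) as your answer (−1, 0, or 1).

-1

Pull out 2: since 1129 ≡ 1 (mod 8), (2/1129) = +1.
Reciprocity: 11 ≡ 3 and 1129 ≡ 1 (mod 4), so (11/1129) = +(1129/11).
Reduce top mod 11: now compute (7/11).
Reciprocity: 7 ≡ 3 and 11 ≡ 3 (mod 4), so (7/11) = −(11/7).
Reduce top mod 7: now compute (4/7).
Pull out 2^2: since 7 ≡ 7 (mod 8), (2/7) = +1, so (2/7)^2 = +1.
Reached (1/7) = 1. Collecting the sign flips along the way, the symbol is -1.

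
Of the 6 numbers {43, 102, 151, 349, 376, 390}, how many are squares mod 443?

(43/443) = -1 → non-residue.
(102/443) = -1 → non-residue.
(151/443) = +1 → QR.
(349/443) = +1 → QR.
(376/443) = -1 → non-residue.
(390/443) = +1 → QR.
Total quadratic residues among the 6: 3.

3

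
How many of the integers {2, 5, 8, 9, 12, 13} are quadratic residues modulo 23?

5

(2/23) = +1 → QR.
(5/23) = -1 → non-residue.
(8/23) = +1 → QR.
(9/23) = +1 → QR.
(12/23) = +1 → QR.
(13/23) = +1 → QR.
Total quadratic residues among the 6: 5.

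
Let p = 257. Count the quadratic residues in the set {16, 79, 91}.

(16/257) = +1 → QR.
(79/257) = +1 → QR.
(91/257) = -1 → non-residue.
Total quadratic residues among the 3: 2.

2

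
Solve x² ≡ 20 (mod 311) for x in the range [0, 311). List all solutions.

77, 234

Since 311 ≡ 3 (mod 4), a square root of 20 is 20^((311+1)/4) = 20^78 mod 311.
Repeated squaring: 20^2≡89, 20^4≡146, 20^8≡168, 20^16≡234, 20^32≡20, 20^64≡89 (mod 311).
20^78 = 20^(64+8+4+2) ≡ 234 (mod 311).
Check: 234² = 54756 ≡ 20 (mod 311). The two roots are 77 and 234.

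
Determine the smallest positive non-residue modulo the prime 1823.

5

(2/1823) = +1, so 2 is a residue.
(3/1823) = +1, so 3 is a residue.
(4/1823) = +1, so 4 is a residue.
(5/1823) = −1, so 5 is the smallest positive non-residue mod 1823.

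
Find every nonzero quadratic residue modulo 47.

1,2,3,4,6,7,8,9,12,14,16,17,18,21,24,25,27,28,32,34,36,37,42

Square k = 1,…,23 (k and 47−k give the same square):
1²=1, 2²=4, 3²=9, 4²=16, 5²=25, 6²=36, 7²≡2, 8²≡17, 9²≡34, 10²≡6, 11²≡27, 12²≡3, 13²≡28, 14²≡8, 15²≡37, 16²≡21, 17²≡7, 18²≡42, 19²≡32, 20²≡24, 21²≡18, 22²≡14, 23²≡12 (mod 47).
So the quadratic residues mod 47 are {1, 2, 3, 4, 6, 7, 8, 9, 12, 14, 16, 17, 18, 21, 24, 25, 27, 28, 32, 34, 36, 37, 42}.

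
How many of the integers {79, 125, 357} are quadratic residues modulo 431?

(79/431) = -1 → non-residue.
(125/431) = +1 → QR.
(357/431) = +1 → QR.
Total quadratic residues among the 3: 2.

2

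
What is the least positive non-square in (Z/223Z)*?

(2/223) = +1, so 2 is a residue.
(3/223) = −1, so 3 is the smallest positive non-residue mod 223.

3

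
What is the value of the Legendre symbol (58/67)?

Euler's criterion: (58/67) ≡ 58^33 (mod 67).
58^2 ≡ 14 (mod 67)
58^4 ≡ 62 (mod 67)
58^8 ≡ 25 (mod 67)
58^16 ≡ 22 (mod 67)
58^32 ≡ 15 (mod 67)
58^33 = 58^(32+1) ≡ 66 (mod 67).
Result is 66 ≡ −1, so (58/67) = −1.

-1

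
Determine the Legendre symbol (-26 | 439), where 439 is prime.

-1

First reduce: -26 ≡ 413 (mod 439).
Reciprocity: 413 ≡ 1 and 439 ≡ 3 (mod 4), so (413/439) = +(439/413).
Reduce top mod 413: now compute (26/413).
Pull out 2: since 413 ≡ 5 (mod 8), (2/413) = -1.
Reciprocity: 13 ≡ 1 and 413 ≡ 1 (mod 4), so (13/413) = +(413/13).
Reduce top mod 13: now compute (10/13).
Pull out 2: since 13 ≡ 5 (mod 8), (2/13) = -1.
Reciprocity: 5 ≡ 1 and 13 ≡ 1 (mod 4), so (5/13) = +(13/5).
Reduce top mod 5: now compute (3/5).
Reciprocity: 3 ≡ 3 and 5 ≡ 1 (mod 4), so (3/5) = +(5/3).
Reduce top mod 3: now compute (2/3).
Pull out 2: since 3 ≡ 3 (mod 8), (2/3) = -1.
Reached (1/3) = 1. Collecting the sign flips along the way, the symbol is -1.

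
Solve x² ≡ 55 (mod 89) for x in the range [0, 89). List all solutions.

89 ≡ 1 (mod 4), so we find a root by search.
Trying successive values, 12² = 144 ≡ 55 (mod 89). The other root is 89 − 12 = 77.

12, 77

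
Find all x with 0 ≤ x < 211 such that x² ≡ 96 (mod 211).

Since 211 ≡ 3 (mod 4), a square root of 96 is 96^((211+1)/4) = 96^53 mod 211.
Repeated squaring: 96^2≡143, 96^4≡193, 96^8≡113, 96^16≡109, 96^32≡65 (mod 211).
96^53 = 96^(32+16+4+1) ≡ 184 (mod 211).
Check: 184² = 33856 ≡ 96 (mod 211). The two roots are 27 and 184.

27, 184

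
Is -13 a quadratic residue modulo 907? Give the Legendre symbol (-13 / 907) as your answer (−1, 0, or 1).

-1

First reduce: -13 ≡ 894 (mod 907).
Pull out 2: since 907 ≡ 3 (mod 8), (2/907) = -1.
Reciprocity: 447 ≡ 3 and 907 ≡ 3 (mod 4), so (447/907) = −(907/447).
Reduce top mod 447: now compute (13/447).
Reciprocity: 13 ≡ 1 and 447 ≡ 3 (mod 4), so (13/447) = +(447/13).
Reduce top mod 13: now compute (5/13).
Reciprocity: 5 ≡ 1 and 13 ≡ 1 (mod 4), so (5/13) = +(13/5).
Reduce top mod 5: now compute (3/5).
Reciprocity: 3 ≡ 3 and 5 ≡ 1 (mod 4), so (3/5) = +(5/3).
Reduce top mod 3: now compute (2/3).
Pull out 2: since 3 ≡ 3 (mod 8), (2/3) = -1.
Reached (1/3) = 1. Collecting the sign flips along the way, the symbol is -1.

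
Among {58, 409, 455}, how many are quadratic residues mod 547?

(58/547) = -1 → non-residue.
(409/547) = +1 → QR.
(455/547) = +1 → QR.
Total quadratic residues among the 3: 2.

2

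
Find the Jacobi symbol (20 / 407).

Pull out 2^2: since 407 ≡ 7 (mod 8), (2/407) = +1, so (2/407)^2 = +1.
Reciprocity: 5 ≡ 1 and 407 ≡ 3 (mod 4), so (5/407) = +(407/5).
Reduce top mod 5: now compute (2/5).
Pull out 2: since 5 ≡ 5 (mod 8), (2/5) = -1.
Reached (1/5) = 1. Collecting the sign flips along the way, the symbol is -1.

-1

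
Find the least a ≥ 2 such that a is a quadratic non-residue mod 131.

(2/131) = −1, so 2 is the smallest positive non-residue mod 131.

2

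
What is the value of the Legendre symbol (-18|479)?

Euler's criterion: (-18/479) ≡ 461^239 (mod 479).
461^2 ≡ 324 (mod 479)
461^4 ≡ 75 (mod 479)
461^8 ≡ 356 (mod 479)
461^16 ≡ 280 (mod 479)
461^32 ≡ 323 (mod 479)
461^64 ≡ 386 (mod 479)
461^128 ≡ 27 (mod 479)
461^239 = 461^(128+64+32+8+4+2+1) ≡ 478 (mod 479).
Result is 478 ≡ −1, so (-18/479) = −1.

-1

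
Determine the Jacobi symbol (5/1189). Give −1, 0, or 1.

1

Reciprocity: 5 ≡ 1 and 1189 ≡ 1 (mod 4), so (5/1189) = +(1189/5).
Reduce top mod 5: now compute (4/5).
Pull out 2^2: since 5 ≡ 5 (mod 8), (2/5) = -1, so (2/5)^2 = +1.
Reached (1/5) = 1. Collecting the sign flips along the way, the symbol is +1.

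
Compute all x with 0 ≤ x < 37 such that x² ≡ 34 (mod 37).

16, 21

37 ≡ 1 (mod 4), so we find a root by search.
Trying successive values, 16² = 256 ≡ 34 (mod 37). The other root is 37 − 16 = 21.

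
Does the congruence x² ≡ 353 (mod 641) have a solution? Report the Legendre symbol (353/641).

1

Reciprocity: 353 ≡ 1 and 641 ≡ 1 (mod 4), so (353/641) = +(641/353).
Reduce top mod 353: now compute (288/353).
Pull out 2^5: since 353 ≡ 1 (mod 8), (2/353) = +1, so (2/353)^5 = +1.
Reciprocity: 9 ≡ 1 and 353 ≡ 1 (mod 4), so (9/353) = +(353/9).
Reduce top mod 9: now compute (2/9).
Pull out 2: since 9 ≡ 1 (mod 8), (2/9) = +1.
Reached (1/9) = 1. Collecting the sign flips along the way, the symbol is +1.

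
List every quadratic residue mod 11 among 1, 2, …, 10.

1,3,4,5,9

Square k = 1,…,5 (k and 11−k give the same square):
1²=1, 2²=4, 3²=9, 4²≡5, 5²≡3 (mod 11).
So the quadratic residues mod 11 are {1, 3, 4, 5, 9}.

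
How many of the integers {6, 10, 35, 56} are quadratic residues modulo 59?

(6/59) = -1 → non-residue.
(10/59) = -1 → non-residue.
(35/59) = +1 → QR.
(56/59) = -1 → non-residue.
Total quadratic residues among the 4: 1.

1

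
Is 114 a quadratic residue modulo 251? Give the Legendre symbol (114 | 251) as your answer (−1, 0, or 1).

Pull out 2: since 251 ≡ 3 (mod 8), (2/251) = -1.
Reciprocity: 57 ≡ 1 and 251 ≡ 3 (mod 4), so (57/251) = +(251/57).
Reduce top mod 57: now compute (23/57).
Reciprocity: 23 ≡ 3 and 57 ≡ 1 (mod 4), so (23/57) = +(57/23).
Reduce top mod 23: now compute (11/23).
Reciprocity: 11 ≡ 3 and 23 ≡ 3 (mod 4), so (11/23) = −(23/11).
Reduce top mod 11: now compute (1/11).
Reached (1/11) = 1. Collecting the sign flips along the way, the symbol is +1.

1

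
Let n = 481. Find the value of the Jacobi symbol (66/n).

Pull out 2: since 481 ≡ 1 (mod 8), (2/481) = +1.
Reciprocity: 33 ≡ 1 and 481 ≡ 1 (mod 4), so (33/481) = +(481/33).
Reduce top mod 33: now compute (19/33).
Reciprocity: 19 ≡ 3 and 33 ≡ 1 (mod 4), so (19/33) = +(33/19).
Reduce top mod 19: now compute (14/19).
Pull out 2: since 19 ≡ 3 (mod 8), (2/19) = -1.
Reciprocity: 7 ≡ 3 and 19 ≡ 3 (mod 4), so (7/19) = −(19/7).
Reduce top mod 7: now compute (5/7).
Reciprocity: 5 ≡ 1 and 7 ≡ 3 (mod 4), so (5/7) = +(7/5).
Reduce top mod 5: now compute (2/5).
Pull out 2: since 5 ≡ 5 (mod 8), (2/5) = -1.
Reached (1/5) = 1. Collecting the sign flips along the way, the symbol is -1.

-1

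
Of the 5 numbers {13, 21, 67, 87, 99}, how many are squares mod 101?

(13/101) = +1 → QR.
(21/101) = +1 → QR.
(67/101) = -1 → non-residue.
(87/101) = +1 → QR.
(99/101) = -1 → non-residue.
Total quadratic residues among the 5: 3.

3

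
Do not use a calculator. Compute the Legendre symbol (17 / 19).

1

Euler's criterion: (17/19) ≡ 17^9 (mod 19).
17^2 ≡ 4 (mod 19)
17^4 ≡ 16 (mod 19)
17^8 ≡ 9 (mod 19)
17^9 = 17^(8+1) ≡ 1 (mod 19).
Result is 1, so (17/19) = 1.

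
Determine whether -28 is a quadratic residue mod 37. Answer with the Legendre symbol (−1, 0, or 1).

1

Euler's criterion: (-28/37) ≡ 9^18 (mod 37).
9^2 ≡ 7 (mod 37)
9^4 ≡ 12 (mod 37)
9^8 ≡ 33 (mod 37)
9^16 ≡ 16 (mod 37)
9^18 = 9^(16+2) ≡ 1 (mod 37).
Result is 1, so (-28/37) = 1.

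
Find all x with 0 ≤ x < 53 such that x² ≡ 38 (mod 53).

12, 41

53 ≡ 1 (mod 4), so we find a root by search.
Trying successive values, 12² = 144 ≡ 38 (mod 53). The other root is 53 − 12 = 41.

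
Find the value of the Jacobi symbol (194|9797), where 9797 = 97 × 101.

0

Pull out 2: since 9797 ≡ 5 (mod 8), (2/9797) = -1.
Reciprocity: 97 ≡ 1 and 9797 ≡ 1 (mod 4), so (97/9797) = +(9797/97).
Reduce top mod 97: now compute (0/97).
Top reduces to 0: gcd > 1, so the symbol is 0.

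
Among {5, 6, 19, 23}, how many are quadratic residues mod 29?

3

(5/29) = +1 → QR.
(6/29) = +1 → QR.
(19/29) = -1 → non-residue.
(23/29) = +1 → QR.
Total quadratic residues among the 4: 3.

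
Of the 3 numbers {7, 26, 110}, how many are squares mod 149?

3

(7/149) = +1 → QR.
(26/149) = +1 → QR.
(110/149) = +1 → QR.
Total quadratic residues among the 3: 3.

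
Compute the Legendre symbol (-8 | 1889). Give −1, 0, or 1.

First reduce: -8 ≡ 1881 (mod 1889).
Reciprocity: 1881 ≡ 1 and 1889 ≡ 1 (mod 4), so (1881/1889) = +(1889/1881).
Reduce top mod 1881: now compute (8/1881).
Pull out 2^3: since 1881 ≡ 1 (mod 8), (2/1881) = +1, so (2/1881)^3 = +1.
Reached (1/1881) = 1. Collecting the sign flips along the way, the symbol is +1.

1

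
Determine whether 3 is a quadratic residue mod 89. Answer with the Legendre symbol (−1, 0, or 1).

Reciprocity: 3 ≡ 3 and 89 ≡ 1 (mod 4), so (3/89) = +(89/3).
Reduce top mod 3: now compute (2/3).
Pull out 2: since 3 ≡ 3 (mod 8), (2/3) = -1.
Reached (1/3) = 1. Collecting the sign flips along the way, the symbol is -1.

-1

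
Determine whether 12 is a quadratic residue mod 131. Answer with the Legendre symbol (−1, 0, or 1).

1

Pull out 2^2: since 131 ≡ 3 (mod 8), (2/131) = -1, so (2/131)^2 = +1.
Reciprocity: 3 ≡ 3 and 131 ≡ 3 (mod 4), so (3/131) = −(131/3).
Reduce top mod 3: now compute (2/3).
Pull out 2: since 3 ≡ 3 (mod 8), (2/3) = -1.
Reached (1/3) = 1. Collecting the sign flips along the way, the symbol is +1.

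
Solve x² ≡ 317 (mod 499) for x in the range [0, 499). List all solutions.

Since 499 ≡ 3 (mod 4), a square root of 317 is 317^((499+1)/4) = 317^125 mod 499.
Repeated squaring: 317^2≡190, 317^4≡172, 317^8≡143, 317^16≡489, 317^32≡100, 317^64≡20 (mod 499).
317^125 = 317^(64+32+16+8+4+1) ≡ 215 (mod 499).
Check: 215² = 46225 ≡ 317 (mod 499). The two roots are 215 and 284.

215, 284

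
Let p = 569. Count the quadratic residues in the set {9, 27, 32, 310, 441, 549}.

(9/569) = +1 → QR.
(27/569) = -1 → non-residue.
(32/569) = +1 → QR.
(310/569) = -1 → non-residue.
(441/569) = +1 → QR.
(549/569) = +1 → QR.
Total quadratic residues among the 6: 4.

4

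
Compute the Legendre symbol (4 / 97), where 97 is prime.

Pull out 2^2: since 97 ≡ 1 (mod 8), (2/97) = +1, so (2/97)^2 = +1.
Reached (1/97) = 1. Collecting the sign flips along the way, the symbol is +1.

1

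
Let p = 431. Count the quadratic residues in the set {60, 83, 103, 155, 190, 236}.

(60/431) = +1 → QR.
(83/431) = -1 → non-residue.
(103/431) = -1 → non-residue.
(155/431) = -1 → non-residue.
(190/431) = +1 → QR.
(236/431) = +1 → QR.
Total quadratic residues among the 6: 3.

3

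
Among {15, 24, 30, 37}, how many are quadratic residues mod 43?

2

(15/43) = +1 → QR.
(24/43) = +1 → QR.
(30/43) = -1 → non-residue.
(37/43) = -1 → non-residue.
Total quadratic residues among the 4: 2.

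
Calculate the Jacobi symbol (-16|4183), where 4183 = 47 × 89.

First reduce: -16 ≡ 4167 (mod 4183).
Reciprocity: 4167 ≡ 3 and 4183 ≡ 3 (mod 4), so (4167/4183) = −(4183/4167).
Reduce top mod 4167: now compute (16/4167).
Pull out 2^4: since 4167 ≡ 7 (mod 8), (2/4167) = +1, so (2/4167)^4 = +1.
Reached (1/4167) = 1. Collecting the sign flips along the way, the symbol is -1.

-1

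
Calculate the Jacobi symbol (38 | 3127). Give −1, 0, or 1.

Pull out 2: since 3127 ≡ 7 (mod 8), (2/3127) = +1.
Reciprocity: 19 ≡ 3 and 3127 ≡ 3 (mod 4), so (19/3127) = −(3127/19).
Reduce top mod 19: now compute (11/19).
Reciprocity: 11 ≡ 3 and 19 ≡ 3 (mod 4), so (11/19) = −(19/11).
Reduce top mod 11: now compute (8/11).
Pull out 2^3: since 11 ≡ 3 (mod 8), (2/11) = -1, so (2/11)^3 = -1.
Reached (1/11) = 1. Collecting the sign flips along the way, the symbol is -1.

-1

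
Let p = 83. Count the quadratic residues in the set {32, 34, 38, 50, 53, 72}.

(32/83) = -1 → non-residue.
(34/83) = -1 → non-residue.
(38/83) = +1 → QR.
(50/83) = -1 → non-residue.
(53/83) = -1 → non-residue.
(72/83) = -1 → non-residue.
Total quadratic residues among the 6: 1.

1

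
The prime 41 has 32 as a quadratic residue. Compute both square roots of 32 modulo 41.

14, 27

41 ≡ 1 (mod 4), so we find a root by search.
Trying successive values, 14² = 196 ≡ 32 (mod 41). The other root is 41 − 14 = 27.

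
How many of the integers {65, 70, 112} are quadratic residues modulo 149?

1

(65/149) = -1 → non-residue.
(70/149) = -1 → non-residue.
(112/149) = +1 → QR.
Total quadratic residues among the 3: 1.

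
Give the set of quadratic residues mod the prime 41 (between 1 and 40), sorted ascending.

Square k = 1,…,20 (k and 41−k give the same square):
1²=1, 2²=4, 3²=9, 4²=16, 5²=25, 6²=36, 7²≡8, 8²≡23, 9²≡40, 10²≡18, 11²≡39, 12²≡21, 13²≡5, 14²≡32, 15²≡20, 16²≡10, 17²≡2, 18²≡37, 19²≡33, 20²≡31 (mod 41).
So the quadratic residues mod 41 are {1, 2, 4, 5, 8, 9, 10, 16, 18, 20, 21, 23, 25, 31, 32, 33, 36, 37, 39, 40}.

1 2 4 5 8 9 10 16 18 20 21 23 25 31 32 33 36 37 39 40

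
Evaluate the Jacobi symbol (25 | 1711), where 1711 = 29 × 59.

Reciprocity: 25 ≡ 1 and 1711 ≡ 3 (mod 4), so (25/1711) = +(1711/25).
Reduce top mod 25: now compute (11/25).
Reciprocity: 11 ≡ 3 and 25 ≡ 1 (mod 4), so (11/25) = +(25/11).
Reduce top mod 11: now compute (3/11).
Reciprocity: 3 ≡ 3 and 11 ≡ 3 (mod 4), so (3/11) = −(11/3).
Reduce top mod 3: now compute (2/3).
Pull out 2: since 3 ≡ 3 (mod 8), (2/3) = -1.
Reached (1/3) = 1. Collecting the sign flips along the way, the symbol is +1.

1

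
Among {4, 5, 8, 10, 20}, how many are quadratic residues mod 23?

2

(4/23) = +1 → QR.
(5/23) = -1 → non-residue.
(8/23) = +1 → QR.
(10/23) = -1 → non-residue.
(20/23) = -1 → non-residue.
Total quadratic residues among the 5: 2.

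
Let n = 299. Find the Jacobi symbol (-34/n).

First reduce: -34 ≡ 265 (mod 299).
Reciprocity: 265 ≡ 1 and 299 ≡ 3 (mod 4), so (265/299) = +(299/265).
Reduce top mod 265: now compute (34/265).
Pull out 2: since 265 ≡ 1 (mod 8), (2/265) = +1.
Reciprocity: 17 ≡ 1 and 265 ≡ 1 (mod 4), so (17/265) = +(265/17).
Reduce top mod 17: now compute (10/17).
Pull out 2: since 17 ≡ 1 (mod 8), (2/17) = +1.
Reciprocity: 5 ≡ 1 and 17 ≡ 1 (mod 4), so (5/17) = +(17/5).
Reduce top mod 5: now compute (2/5).
Pull out 2: since 5 ≡ 5 (mod 8), (2/5) = -1.
Reached (1/5) = 1. Collecting the sign flips along the way, the symbol is -1.

-1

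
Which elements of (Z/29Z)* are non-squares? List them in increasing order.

Square k = 1,…,14 (k and 29−k give the same square):
1²=1, 2²=4, 3²=9, 4²=16, 5²=25, 6²≡7, 7²≡20, 8²≡6, 9²≡23, 10²≡13, 11²≡5, 12²≡28, 13²≡24, 14²≡22 (mod 29).
The residues are {1, 4, 5, 6, 7, 9, 13, 16, 20, 22, 23, 24, 25, 28}; the non-residues are the remaining 14 nonzero classes.

2, 3, 8, 10, 11, 12, 14, 15, 17, 18, 19, 21, 26, 27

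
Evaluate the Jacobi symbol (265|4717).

Reciprocity: 265 ≡ 1 and 4717 ≡ 1 (mod 4), so (265/4717) = +(4717/265).
Reduce top mod 265: now compute (212/265).
Pull out 2^2: since 265 ≡ 1 (mod 8), (2/265) = +1, so (2/265)^2 = +1.
Reciprocity: 53 ≡ 1 and 265 ≡ 1 (mod 4), so (53/265) = +(265/53).
Reduce top mod 53: now compute (0/53).
Top reduces to 0: gcd > 1, so the symbol is 0.

0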